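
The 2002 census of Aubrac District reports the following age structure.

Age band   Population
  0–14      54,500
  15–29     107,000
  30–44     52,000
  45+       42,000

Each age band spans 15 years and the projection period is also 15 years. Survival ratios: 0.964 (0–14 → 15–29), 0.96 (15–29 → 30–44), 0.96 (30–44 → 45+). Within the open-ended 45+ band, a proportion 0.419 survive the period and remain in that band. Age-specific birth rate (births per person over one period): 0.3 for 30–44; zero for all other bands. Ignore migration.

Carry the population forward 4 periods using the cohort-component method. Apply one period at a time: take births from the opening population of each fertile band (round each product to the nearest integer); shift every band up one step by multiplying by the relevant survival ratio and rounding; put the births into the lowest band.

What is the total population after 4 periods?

103862

Period 1:
Births: 52000 × 0.3 = 15600
15–29: 54500 × 0.964 = 52538
30–44: 107000 × 0.96 = 102720
45+: 52000 × 0.96 + 42000 × 0.419 = 49920 + 17598 = 67518
Giving 15600 / 52538 / 102720 / 67518.
Period 2:
Births: 102720 × 0.3 = 30816
15–29: 15600 × 0.964 = 15038
30–44: 52538 × 0.96 = 50436
45+: 102720 × 0.96 + 67518 × 0.419 = 98611 + 28290 = 126901
Giving 30816 / 15038 / 50436 / 126901.
Period 3:
Births: 50436 × 0.3 = 15131
15–29: 30816 × 0.964 = 29707
30–44: 15038 × 0.96 = 14436
45+: 50436 × 0.96 + 126901 × 0.419 = 48419 + 53172 = 101591
Giving 15131 / 29707 / 14436 / 101591.
Period 4:
Births: 14436 × 0.3 = 4331
15–29: 15131 × 0.964 = 14586
30–44: 29707 × 0.96 = 28519
45+: 14436 × 0.96 + 101591 × 0.419 = 13859 + 42567 = 56426
Giving 4331 / 14586 / 28519 / 56426.
Total after period 4: 4331 + 14586 + 28519 + 56426 = 103862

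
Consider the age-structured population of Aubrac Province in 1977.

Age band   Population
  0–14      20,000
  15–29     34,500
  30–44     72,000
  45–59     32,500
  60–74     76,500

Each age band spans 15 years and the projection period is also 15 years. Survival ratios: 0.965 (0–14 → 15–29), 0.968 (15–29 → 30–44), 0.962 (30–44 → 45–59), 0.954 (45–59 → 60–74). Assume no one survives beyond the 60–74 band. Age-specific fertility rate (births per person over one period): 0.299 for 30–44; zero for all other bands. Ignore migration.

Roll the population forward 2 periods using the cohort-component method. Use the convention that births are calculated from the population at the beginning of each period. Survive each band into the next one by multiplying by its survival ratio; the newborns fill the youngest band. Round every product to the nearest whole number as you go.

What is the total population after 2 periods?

147647

Period 1:
Births: 72000 × 0.299 = 21528
15–29: 20000 × 0.965 = 19300
30–44: 34500 × 0.968 = 33396
45–59: 72000 × 0.962 = 69264
60–74: 32500 × 0.954 = 31005
End of period: [21528, 19300, 33396, 69264, 31005]
Period 2:
Births: 33396 × 0.299 = 9985
15–29: 21528 × 0.965 = 20775
30–44: 19300 × 0.968 = 18682
45–59: 33396 × 0.962 = 32127
60–74: 69264 × 0.954 = 66078
End of period: [9985, 20775, 18682, 32127, 66078]
Total after period 2: 9985 + 20775 + 18682 + 32127 + 66078 = 147647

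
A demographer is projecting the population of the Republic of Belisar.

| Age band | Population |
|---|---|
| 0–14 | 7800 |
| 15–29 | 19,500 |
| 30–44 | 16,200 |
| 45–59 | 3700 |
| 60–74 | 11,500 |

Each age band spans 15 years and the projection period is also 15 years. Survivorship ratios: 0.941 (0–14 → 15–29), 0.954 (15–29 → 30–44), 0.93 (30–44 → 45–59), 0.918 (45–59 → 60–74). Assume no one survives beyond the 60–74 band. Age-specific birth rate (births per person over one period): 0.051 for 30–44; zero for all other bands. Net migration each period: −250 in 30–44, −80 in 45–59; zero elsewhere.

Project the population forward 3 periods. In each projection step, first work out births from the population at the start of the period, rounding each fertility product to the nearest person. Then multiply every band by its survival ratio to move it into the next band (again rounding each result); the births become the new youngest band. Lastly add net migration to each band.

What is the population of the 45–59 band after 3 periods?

Numbering the groups 1..5 from youngest to oldest:
[period 1]
Births: 16200 × 0.051 = 826
Group 2: 7800 × 0.941 = 7340
Group 3: 19500 × 0.954 = 18603
Group 4: 16200 × 0.93 = 15066
Group 5: 3700 × 0.918 = 3397
Net migration: Group 3 − 250 → 18353; Group 4 − 80 → 14986
→ [826, 7340, 18353, 14986, 3397]
[period 2]
Births: 18353 × 0.051 = 936
Group 2: 826 × 0.941 = 777
Group 3: 7340 × 0.954 = 7002
Group 4: 18353 × 0.93 = 17068
Group 5: 14986 × 0.918 = 13757
Net migration: Group 3 − 250 → 6752; Group 4 − 80 → 16988
→ [936, 777, 6752, 16988, 13757]
[period 3]
Births: 6752 × 0.051 = 344
Group 2: 936 × 0.941 = 881
Group 3: 777 × 0.954 = 741
Group 4: 6752 × 0.93 = 6279
Group 5: 16988 × 0.918 = 15595
Net migration: Group 3 − 250 → 491; Group 4 − 80 → 6199
→ [344, 881, 491, 6199, 15595]

6199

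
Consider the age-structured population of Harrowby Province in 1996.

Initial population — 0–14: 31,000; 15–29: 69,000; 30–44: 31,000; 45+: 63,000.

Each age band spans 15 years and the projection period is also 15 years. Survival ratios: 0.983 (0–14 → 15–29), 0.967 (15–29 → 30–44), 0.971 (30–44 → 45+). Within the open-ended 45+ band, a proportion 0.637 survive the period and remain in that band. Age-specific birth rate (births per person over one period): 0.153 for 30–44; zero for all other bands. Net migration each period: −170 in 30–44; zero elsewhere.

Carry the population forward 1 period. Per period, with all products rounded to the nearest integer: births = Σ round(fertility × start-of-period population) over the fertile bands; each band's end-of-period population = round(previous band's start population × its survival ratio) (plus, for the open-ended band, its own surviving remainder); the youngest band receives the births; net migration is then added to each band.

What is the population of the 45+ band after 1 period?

Call the bands 1 to 4, youngest first.
[period 1]
Births: 31000 * 0.153 = 4743
Band 2: 31000 * 0.983 = 30473
Band 3: 69000 * 0.967 = 66723
Band 4: 31000 * 0.971 + 63000 * 0.637 = 30101 + 40131 = 70232
Net migration: Band 3 − 170 → 66553
Giving 4743 / 30473 / 66553 / 70232.

70232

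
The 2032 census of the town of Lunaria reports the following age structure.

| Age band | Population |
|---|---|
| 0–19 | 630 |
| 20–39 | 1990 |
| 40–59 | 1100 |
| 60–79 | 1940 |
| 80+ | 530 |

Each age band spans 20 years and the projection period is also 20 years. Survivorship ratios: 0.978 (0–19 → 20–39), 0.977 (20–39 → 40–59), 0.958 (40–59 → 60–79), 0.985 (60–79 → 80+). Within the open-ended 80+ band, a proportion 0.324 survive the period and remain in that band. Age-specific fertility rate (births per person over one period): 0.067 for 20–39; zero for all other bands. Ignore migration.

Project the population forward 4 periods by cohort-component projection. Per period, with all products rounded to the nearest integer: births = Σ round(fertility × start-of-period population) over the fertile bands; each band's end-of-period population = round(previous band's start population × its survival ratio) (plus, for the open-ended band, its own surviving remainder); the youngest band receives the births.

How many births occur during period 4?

3

Numbering the bands 1..5 from youngest to oldest:
— Period 1 —
Births: 1990 × 0.067 = 133
Band 2: 630 × 0.978 = 616
Band 3: 1990 × 0.977 = 1944
Band 4: 1100 × 0.958 = 1054
Band 5: 1940 × 0.985 + 530 × 0.324 = 1911 + 172 = 2083
Giving 133 / 616 / 1944 / 1054 / 2083.
— Period 2 —
Births: 616 × 0.067 = 41
Band 2: 133 × 0.978 = 130
Band 3: 616 × 0.977 = 602
Band 4: 1944 × 0.958 = 1862
Band 5: 1054 × 0.985 + 2083 × 0.324 = 1038 + 675 = 1713
Giving 41 / 130 / 602 / 1862 / 1713.
— Period 3 —
Births: 130 × 0.067 = 9
Band 2: 41 × 0.978 = 40
Band 3: 130 × 0.977 = 127
Band 4: 602 × 0.958 = 577
Band 5: 1862 × 0.985 + 1713 × 0.324 = 1834 + 555 = 2389
Giving 9 / 40 / 127 / 577 / 2389.
— Period 4 —
Births: 40 × 0.067 = 3
Band 2: 9 × 0.978 = 9
Band 3: 40 × 0.977 = 39
Band 4: 127 × 0.958 = 122
Band 5: 577 × 0.985 + 2389 × 0.324 = 568 + 774 = 1342
Giving 3 / 9 / 39 / 122 / 1342.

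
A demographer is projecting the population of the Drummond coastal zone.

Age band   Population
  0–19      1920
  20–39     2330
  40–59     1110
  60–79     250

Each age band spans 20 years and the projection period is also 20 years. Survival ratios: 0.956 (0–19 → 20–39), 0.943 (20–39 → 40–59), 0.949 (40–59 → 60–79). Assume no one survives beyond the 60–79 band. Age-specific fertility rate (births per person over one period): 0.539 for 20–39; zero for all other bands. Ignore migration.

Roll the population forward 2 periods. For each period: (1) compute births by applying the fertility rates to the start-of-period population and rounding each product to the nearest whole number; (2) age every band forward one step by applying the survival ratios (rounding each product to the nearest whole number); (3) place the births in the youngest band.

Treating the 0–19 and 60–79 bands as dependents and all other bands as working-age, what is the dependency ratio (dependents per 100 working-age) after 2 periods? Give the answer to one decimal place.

After projecting period 1:
Births: 2330 × 0.539 = 1256
20–39: 1920 × 0.956 = 1836
40–59: 2330 × 0.943 = 2197
60–79: 1110 × 0.949 = 1053
End of period: [1256, 1836, 2197, 1053]
After projecting period 2:
Births: 1836 × 0.539 = 990
20–39: 1256 × 0.956 = 1201
40–59: 1836 × 0.943 = 1731
60–79: 2197 × 0.949 = 2085
End of period: [990, 1201, 1731, 2085]
Dependents (band 0–19 + band 60–79) = 990 + 2085 = 3075; working-age = 2932; ratio = 3075/2932 × 100 = 104.9

104.9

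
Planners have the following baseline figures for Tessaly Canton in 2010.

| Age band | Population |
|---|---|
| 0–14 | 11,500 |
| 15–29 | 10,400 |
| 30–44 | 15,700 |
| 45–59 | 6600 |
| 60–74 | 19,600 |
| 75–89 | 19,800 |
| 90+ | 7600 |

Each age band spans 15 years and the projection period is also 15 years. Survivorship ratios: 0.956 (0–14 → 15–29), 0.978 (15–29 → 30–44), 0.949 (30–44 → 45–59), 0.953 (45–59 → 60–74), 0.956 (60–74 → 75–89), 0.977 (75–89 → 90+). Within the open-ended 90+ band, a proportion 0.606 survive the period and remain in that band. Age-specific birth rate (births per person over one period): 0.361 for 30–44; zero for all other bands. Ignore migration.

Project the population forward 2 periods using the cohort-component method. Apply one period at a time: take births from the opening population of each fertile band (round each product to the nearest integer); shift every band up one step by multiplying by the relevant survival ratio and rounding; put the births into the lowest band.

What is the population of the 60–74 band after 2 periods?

Period 1.
Births: 15700 × 0.361 = 5668
15–29: 11500 × 0.956 = 10994
30–44: 10400 × 0.978 = 10171
45–59: 15700 × 0.949 = 14899
60–74: 6600 × 0.953 = 6290
75–89: 19600 × 0.956 = 18738
90+: 19800 × 0.977 + 7600 × 0.606 = 19345 + 4606 = 23951
Population now: 0–14=5668, 15–29=10994, 30–44=10171, 45–59=14899, 60–74=6290, 75–89=18738, 90+=23951
Period 2.
Births: 10171 × 0.361 = 3672
15–29: 5668 × 0.956 = 5419
30–44: 10994 × 0.978 = 10752
45–59: 10171 × 0.949 = 9652
60–74: 14899 × 0.953 = 14199
75–89: 6290 × 0.956 = 6013
90+: 18738 × 0.977 + 23951 × 0.606 = 18307 + 14514 = 32821
Population now: 0–14=3672, 15–29=5419, 30–44=10752, 45–59=9652, 60–74=14199, 75–89=6013, 90+=32821

14199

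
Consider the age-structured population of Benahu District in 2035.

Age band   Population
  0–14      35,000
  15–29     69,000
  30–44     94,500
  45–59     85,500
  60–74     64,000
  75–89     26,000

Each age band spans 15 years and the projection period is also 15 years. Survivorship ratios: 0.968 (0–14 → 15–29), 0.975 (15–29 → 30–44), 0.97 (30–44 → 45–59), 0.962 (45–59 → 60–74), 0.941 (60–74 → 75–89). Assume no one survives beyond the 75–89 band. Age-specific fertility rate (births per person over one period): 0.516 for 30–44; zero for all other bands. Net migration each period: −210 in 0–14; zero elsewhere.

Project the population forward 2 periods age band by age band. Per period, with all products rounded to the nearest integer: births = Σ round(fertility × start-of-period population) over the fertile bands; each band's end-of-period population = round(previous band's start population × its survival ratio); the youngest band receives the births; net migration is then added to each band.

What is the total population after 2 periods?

Call the bands 1 to 6, youngest first.
Period 1.
Births: 94500 * 0.516 = 48762
Band 2: 35000 * 0.968 = 33880
Band 3: 69000 * 0.975 = 67275
Band 4: 94500 * 0.97 = 91665
Band 5: 85500 * 0.962 = 82251
Band 6: 64000 * 0.941 = 60224
Net migration: Band 1 − 210 → 48552
End of period: [48552, 33880, 67275, 91665, 82251, 60224]
Period 2.
Births: 67275 * 0.516 = 34714
Band 2: 48552 * 0.968 = 46998
Band 3: 33880 * 0.975 = 33033
Band 4: 67275 * 0.97 = 65257
Band 5: 91665 * 0.962 = 88182
Band 6: 82251 * 0.941 = 77398
Net migration: Band 1 − 210 → 34504
End of period: [34504, 46998, 33033, 65257, 88182, 77398]
Total after period 2: 34504 + 46998 + 33033 + 65257 + 88182 + 77398 = 345372

345372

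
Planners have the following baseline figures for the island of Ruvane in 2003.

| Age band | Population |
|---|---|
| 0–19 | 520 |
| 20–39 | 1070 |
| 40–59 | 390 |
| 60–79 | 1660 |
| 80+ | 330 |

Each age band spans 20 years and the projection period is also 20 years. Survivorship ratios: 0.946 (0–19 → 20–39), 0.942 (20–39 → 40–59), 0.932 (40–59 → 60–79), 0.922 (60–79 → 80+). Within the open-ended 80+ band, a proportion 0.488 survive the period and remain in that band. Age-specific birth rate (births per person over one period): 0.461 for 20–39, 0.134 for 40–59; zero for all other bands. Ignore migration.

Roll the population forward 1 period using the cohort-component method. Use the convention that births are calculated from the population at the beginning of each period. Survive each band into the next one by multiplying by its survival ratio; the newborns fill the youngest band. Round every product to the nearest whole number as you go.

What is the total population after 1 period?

4100

After projecting period 1:
Births: 1070 × 0.461 = 493 ; 390 × 0.134 = 52 → total 545
20–39: 520 × 0.946 = 492
40–59: 1070 × 0.942 = 1008
60–79: 390 × 0.932 = 363
80+: 1660 × 0.922 + 330 × 0.488 = 1531 + 161 = 1692
→ [545, 492, 1008, 363, 1692]
Total after period 1: 545 + 492 + 1008 + 363 + 1692 = 4100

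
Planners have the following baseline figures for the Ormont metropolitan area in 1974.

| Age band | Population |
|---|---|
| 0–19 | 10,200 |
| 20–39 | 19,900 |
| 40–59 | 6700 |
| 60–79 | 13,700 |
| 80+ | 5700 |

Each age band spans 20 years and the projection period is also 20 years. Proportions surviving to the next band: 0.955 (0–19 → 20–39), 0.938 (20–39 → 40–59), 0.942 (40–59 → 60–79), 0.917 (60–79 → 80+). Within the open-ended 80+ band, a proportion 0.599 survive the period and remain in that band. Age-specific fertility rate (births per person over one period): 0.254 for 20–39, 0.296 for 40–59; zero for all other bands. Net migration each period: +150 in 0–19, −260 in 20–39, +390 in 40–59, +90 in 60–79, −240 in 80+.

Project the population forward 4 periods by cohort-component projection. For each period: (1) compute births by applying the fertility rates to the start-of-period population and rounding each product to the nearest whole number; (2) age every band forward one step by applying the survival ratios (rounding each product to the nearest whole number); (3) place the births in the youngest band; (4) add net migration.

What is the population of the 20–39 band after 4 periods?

4110

Numbering the groups 1..5 from youngest to oldest:
Period 1.
Births: 19900 × 0.254 = 5055 ; 6700 × 0.296 = 1983 — total 7038
Group 2: 10200 × 0.955 = 9741
Group 3: 19900 × 0.938 = 18666
Group 4: 6700 × 0.942 = 6311
Group 5: 13700 × 0.917 + 5700 × 0.599 = 12563 + 3414 = 15977
Net migration: Group 1 + 150 → 7188; Group 2 − 260 → 9481; Group 3 + 390 → 19056; Group 4 + 90 → 6401; Group 5 − 240 → 15737
End of period: [7188, 9481, 19056, 6401, 15737]
Period 2.
Births: 9481 × 0.254 = 2408 ; 19056 × 0.296 = 5641 — total 8049
Group 2: 7188 × 0.955 = 6865
Group 3: 9481 × 0.938 = 8893
Group 4: 19056 × 0.942 = 17951
Group 5: 6401 × 0.917 + 15737 × 0.599 = 5870 + 9426 = 15296
Net migration: Group 1 + 150 → 8199; Group 2 − 260 → 6605; Group 3 + 390 → 9283; Group 4 + 90 → 18041; Group 5 − 240 → 15056
End of period: [8199, 6605, 9283, 18041, 15056]
Period 3.
Births: 6605 × 0.254 = 1678 ; 9283 × 0.296 = 2748 — total 4426
Group 2: 8199 × 0.955 = 7830
Group 3: 6605 × 0.938 = 6195
Group 4: 9283 × 0.942 = 8745
Group 5: 18041 × 0.917 + 15056 × 0.599 = 16544 + 9019 = 25563
Net migration: Group 1 + 150 → 4576; Group 2 − 260 → 7570; Group 3 + 390 → 6585; Group 4 + 90 → 8835; Group 5 − 240 → 25323
End of period: [4576, 7570, 6585, 8835, 25323]
Period 4.
Births: 7570 × 0.254 = 1923 ; 6585 × 0.296 = 1949 — total 3872
Group 2: 4576 × 0.955 = 4370
Group 3: 7570 × 0.938 = 7101
Group 4: 6585 × 0.942 = 6203
Group 5: 8835 × 0.917 + 25323 × 0.599 = 8102 + 15168 = 23270
Net migration: Group 1 + 150 → 4022; Group 2 − 260 → 4110; Group 3 + 390 → 7491; Group 4 + 90 → 6293; Group 5 − 240 → 23030
End of period: [4022, 4110, 7491, 6293, 23030]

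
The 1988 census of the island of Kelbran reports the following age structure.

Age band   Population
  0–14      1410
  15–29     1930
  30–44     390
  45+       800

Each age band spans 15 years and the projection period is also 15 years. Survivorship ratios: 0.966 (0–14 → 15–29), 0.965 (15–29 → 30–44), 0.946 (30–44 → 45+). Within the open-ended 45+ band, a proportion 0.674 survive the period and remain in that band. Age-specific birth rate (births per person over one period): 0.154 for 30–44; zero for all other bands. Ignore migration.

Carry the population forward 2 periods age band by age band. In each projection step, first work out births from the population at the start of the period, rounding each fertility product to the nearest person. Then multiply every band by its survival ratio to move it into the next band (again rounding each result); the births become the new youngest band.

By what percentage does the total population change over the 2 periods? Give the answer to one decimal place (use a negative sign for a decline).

Period 1:
Births: 390 × 0.154 = 60
15–29: 1410 × 0.966 = 1362
30–44: 1930 × 0.965 = 1862
45+: 390 × 0.946 + 800 × 0.674 = 369 + 539 = 908
→ [60, 1362, 1862, 908]
Period 2:
Births: 1862 × 0.154 = 287
15–29: 60 × 0.966 = 58
30–44: 1362 × 0.965 = 1314
45+: 1862 × 0.946 + 908 × 0.674 = 1761 + 612 = 2373
→ [287, 58, 1314, 2373]
Total: 4530 → 4032; change = -498; percentage change = -11.0%

-11.0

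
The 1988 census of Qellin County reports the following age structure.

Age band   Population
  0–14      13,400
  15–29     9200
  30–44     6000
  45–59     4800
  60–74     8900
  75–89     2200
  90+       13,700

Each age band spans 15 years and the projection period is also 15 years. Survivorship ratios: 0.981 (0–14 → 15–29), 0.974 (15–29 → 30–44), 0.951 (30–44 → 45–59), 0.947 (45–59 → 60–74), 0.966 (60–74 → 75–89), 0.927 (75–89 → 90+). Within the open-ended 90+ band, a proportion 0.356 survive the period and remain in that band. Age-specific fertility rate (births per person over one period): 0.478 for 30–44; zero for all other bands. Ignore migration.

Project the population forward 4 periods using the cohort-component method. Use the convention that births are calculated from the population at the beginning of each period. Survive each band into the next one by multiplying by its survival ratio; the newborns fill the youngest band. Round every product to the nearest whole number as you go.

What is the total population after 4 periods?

Call the groups 1 to 7, youngest first.
After projecting period 1:
Births: 6000 × 0.478 = 2868
Group 2: 13400 × 0.981 = 13145
Group 3: 9200 × 0.974 = 8961
Group 4: 6000 × 0.951 = 5706
Group 5: 4800 × 0.947 = 4546
Group 6: 8900 × 0.966 = 8597
Group 7: 2200 × 0.927 + 13700 × 0.356 = 2039 + 4877 = 6916
End of period: [2868, 13145, 8961, 5706, 4546, 8597, 6916]
After projecting period 2:
Births: 8961 × 0.478 = 4283
Group 2: 2868 × 0.981 = 2814
Group 3: 13145 × 0.974 = 12803
Group 4: 8961 × 0.951 = 8522
Group 5: 5706 × 0.947 = 5404
Group 6: 4546 × 0.966 = 4391
Group 7: 8597 × 0.927 + 6916 × 0.356 = 7969 + 2462 = 10431
End of period: [4283, 2814, 12803, 8522, 5404, 4391, 10431]
After projecting period 3:
Births: 12803 × 0.478 = 6120
Group 2: 4283 × 0.981 = 4202
Group 3: 2814 × 0.974 = 2741
Group 4: 12803 × 0.951 = 12176
Group 5: 8522 × 0.947 = 8070
Group 6: 5404 × 0.966 = 5220
Group 7: 4391 × 0.927 + 10431 × 0.356 = 4070 + 3713 = 7783
End of period: [6120, 4202, 2741, 12176, 8070, 5220, 7783]
After projecting period 4:
Births: 2741 × 0.478 = 1310
Group 2: 6120 × 0.981 = 6004
Group 3: 4202 × 0.974 = 4093
Group 4: 2741 × 0.951 = 2607
Group 5: 12176 × 0.947 = 11531
Group 6: 8070 × 0.966 = 7796
Group 7: 5220 × 0.927 + 7783 × 0.356 = 4839 + 2771 = 7610
End of period: [1310, 6004, 4093, 2607, 11531, 7796, 7610]
Total after period 4: 1310 + 6004 + 4093 + 2607 + 11531 + 7796 + 7610 = 40951

40951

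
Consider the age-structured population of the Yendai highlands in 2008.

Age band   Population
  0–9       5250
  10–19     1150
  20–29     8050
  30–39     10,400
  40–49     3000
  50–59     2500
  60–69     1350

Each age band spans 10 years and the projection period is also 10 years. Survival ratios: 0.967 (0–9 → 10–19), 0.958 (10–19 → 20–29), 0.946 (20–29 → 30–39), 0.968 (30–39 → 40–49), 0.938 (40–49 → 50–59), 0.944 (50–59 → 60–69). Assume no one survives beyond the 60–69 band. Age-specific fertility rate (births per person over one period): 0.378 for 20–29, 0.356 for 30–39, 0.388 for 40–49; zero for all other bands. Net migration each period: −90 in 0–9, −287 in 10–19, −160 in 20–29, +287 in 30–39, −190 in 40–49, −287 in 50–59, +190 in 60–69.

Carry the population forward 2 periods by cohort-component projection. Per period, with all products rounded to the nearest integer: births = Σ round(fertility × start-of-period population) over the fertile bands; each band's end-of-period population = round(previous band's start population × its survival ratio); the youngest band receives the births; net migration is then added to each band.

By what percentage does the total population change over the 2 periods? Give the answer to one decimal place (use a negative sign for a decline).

Call the bands 1 to 7, youngest first.
After projecting period 1:
Births: 8050 × 0.378 = 3043, 10400 × 0.356 = 3702, 3000 × 0.388 = 1164 — total 7909
Band 2: 5250 × 0.967 = 5077
Band 3: 1150 × 0.958 = 1102
Band 4: 8050 × 0.946 = 7615
Band 5: 10400 × 0.968 = 10067
Band 6: 3000 × 0.938 = 2814
Band 7: 2500 × 0.944 = 2360
Net migration: Band 1 − 90 → 7819; Band 2 − 287 → 4790; Band 3 − 160 → 942; Band 4 + 287 → 7902; Band 5 − 190 → 9877; Band 6 − 287 → 2527; Band 7 + 190 → 2550
Giving 7819 / 4790 / 942 / 7902 / 9877 / 2527 / 2550.
After projecting period 2:
Births: 942 × 0.378 = 356, 7902 × 0.356 = 2813, 9877 × 0.388 = 3832 — total 7001
Band 2: 7819 × 0.967 = 7561
Band 3: 4790 × 0.958 = 4589
Band 4: 942 × 0.946 = 891
Band 5: 7902 × 0.968 = 7649
Band 6: 9877 × 0.938 = 9265
Band 7: 2527 × 0.944 = 2385
Net migration: Band 1 − 90 → 6911; Band 2 − 287 → 7274; Band 3 − 160 → 4429; Band 4 + 287 → 1178; Band 5 − 190 → 7459; Band 6 − 287 → 8978; Band 7 + 190 → 2575
Giving 6911 / 7274 / 4429 / 1178 / 7459 / 8978 / 2575.
Total: 31700 → 38804; change = 7104; percentage change = 22.4%

22.4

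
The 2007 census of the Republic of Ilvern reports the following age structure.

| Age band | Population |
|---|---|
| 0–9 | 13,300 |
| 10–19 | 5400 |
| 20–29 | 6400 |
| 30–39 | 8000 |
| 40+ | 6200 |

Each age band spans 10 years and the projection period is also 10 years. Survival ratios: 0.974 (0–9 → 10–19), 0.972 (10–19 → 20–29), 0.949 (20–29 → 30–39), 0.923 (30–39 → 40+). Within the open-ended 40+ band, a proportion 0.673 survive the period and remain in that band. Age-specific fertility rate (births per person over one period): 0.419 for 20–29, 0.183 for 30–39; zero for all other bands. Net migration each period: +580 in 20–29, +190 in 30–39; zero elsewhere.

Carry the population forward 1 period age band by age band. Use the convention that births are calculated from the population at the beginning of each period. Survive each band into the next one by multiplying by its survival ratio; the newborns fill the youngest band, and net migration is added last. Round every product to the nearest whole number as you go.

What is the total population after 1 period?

Period 1:
Births: 6400 × 0.419 = 2682  |  8000 × 0.183 = 1464 — total 4146
10–19: 13300 × 0.974 = 12954
20–29: 5400 × 0.972 = 5249
30–39: 6400 × 0.949 = 6074
40+: 8000 × 0.923 + 6200 × 0.673 = 7384 + 4173 = 11557
Net migration: 20–29 + 580 → 5829; 30–39 + 190 → 6264
→ [4146, 12954, 5829, 6264, 11557]
Total after period 1: 4146 + 12954 + 5829 + 6264 + 11557 = 40750

40750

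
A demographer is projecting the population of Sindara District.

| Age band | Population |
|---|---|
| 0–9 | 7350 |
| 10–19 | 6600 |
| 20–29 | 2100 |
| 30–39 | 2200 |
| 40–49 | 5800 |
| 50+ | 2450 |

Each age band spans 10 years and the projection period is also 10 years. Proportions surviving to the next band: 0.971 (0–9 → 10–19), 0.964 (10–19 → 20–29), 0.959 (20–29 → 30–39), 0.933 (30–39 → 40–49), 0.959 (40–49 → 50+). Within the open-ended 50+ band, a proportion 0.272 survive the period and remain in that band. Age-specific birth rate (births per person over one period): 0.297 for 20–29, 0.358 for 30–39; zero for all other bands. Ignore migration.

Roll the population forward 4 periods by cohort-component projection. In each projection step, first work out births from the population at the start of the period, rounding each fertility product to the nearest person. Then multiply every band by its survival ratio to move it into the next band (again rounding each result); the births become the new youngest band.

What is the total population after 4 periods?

Period 1:
Births: 2100 × 0.297 = 624, 2200 × 0.358 = 788 → 1412
10–19: 7350 × 0.971 = 7137
20–29: 6600 × 0.964 = 6362
30–39: 2100 × 0.959 = 2014
40–49: 2200 × 0.933 = 2053
50+: 5800 × 0.959 + 2450 × 0.272 = 5562 + 666 = 6228
Giving 1412 / 7137 / 6362 / 2014 / 2053 / 6228.
Period 2:
Births: 6362 × 0.297 = 1890, 2014 × 0.358 = 721 → 2611
10–19: 1412 × 0.971 = 1371
20–29: 7137 × 0.964 = 6880
30–39: 6362 × 0.959 = 6101
40–49: 2014 × 0.933 = 1879
50+: 2053 × 0.959 + 6228 × 0.272 = 1969 + 1694 = 3663
Giving 2611 / 1371 / 6880 / 6101 / 1879 / 3663.
Period 3:
Births: 6880 × 0.297 = 2043, 6101 × 0.358 = 2184 → 4227
10–19: 2611 × 0.971 = 2535
20–29: 1371 × 0.964 = 1322
30–39: 6880 × 0.959 = 6598
40–49: 6101 × 0.933 = 5692
50+: 1879 × 0.959 + 3663 × 0.272 = 1802 + 996 = 2798
Giving 4227 / 2535 / 1322 / 6598 / 5692 / 2798.
Period 4:
Births: 1322 × 0.297 = 393, 6598 × 0.358 = 2362 → 2755
10–19: 4227 × 0.971 = 4104
20–29: 2535 × 0.964 = 2444
30–39: 1322 × 0.959 = 1268
40–49: 6598 × 0.933 = 6156
50+: 5692 × 0.959 + 2798 × 0.272 = 5459 + 761 = 6220
Giving 2755 / 4104 / 2444 / 1268 / 6156 / 6220.
Total after period 4: 2755 + 4104 + 2444 + 1268 + 6156 + 6220 = 22947

22947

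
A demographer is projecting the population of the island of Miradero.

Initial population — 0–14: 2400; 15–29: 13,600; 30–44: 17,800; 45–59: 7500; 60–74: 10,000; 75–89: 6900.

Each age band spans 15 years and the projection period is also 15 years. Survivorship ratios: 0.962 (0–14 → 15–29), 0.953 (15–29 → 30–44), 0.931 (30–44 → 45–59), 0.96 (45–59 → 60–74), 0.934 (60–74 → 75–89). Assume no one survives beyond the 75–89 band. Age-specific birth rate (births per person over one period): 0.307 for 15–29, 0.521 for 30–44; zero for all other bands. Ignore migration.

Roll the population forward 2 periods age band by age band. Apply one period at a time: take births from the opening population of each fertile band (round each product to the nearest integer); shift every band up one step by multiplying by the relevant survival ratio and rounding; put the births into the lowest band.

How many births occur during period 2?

Numbering the bands 1..6 from youngest to oldest:
Period 1:
Births: 13600 × 0.307 = 4175, 17800 × 0.521 = 9274 → 13449
Band 2: 2400 × 0.962 = 2309
Band 3: 13600 × 0.953 = 12961
Band 4: 17800 × 0.931 = 16572
Band 5: 7500 × 0.96 = 7200
Band 6: 10000 × 0.934 = 9340
Giving 13449 / 2309 / 12961 / 16572 / 7200 / 9340.
Period 2:
Births: 2309 × 0.307 = 709, 12961 × 0.521 = 6753 → 7462
Band 2: 13449 × 0.962 = 12938
Band 3: 2309 × 0.953 = 2200
Band 4: 12961 × 0.931 = 12067
Band 5: 16572 × 0.96 = 15909
Band 6: 7200 × 0.934 = 6725
Giving 7462 / 12938 / 2200 / 12067 / 15909 / 6725.

7462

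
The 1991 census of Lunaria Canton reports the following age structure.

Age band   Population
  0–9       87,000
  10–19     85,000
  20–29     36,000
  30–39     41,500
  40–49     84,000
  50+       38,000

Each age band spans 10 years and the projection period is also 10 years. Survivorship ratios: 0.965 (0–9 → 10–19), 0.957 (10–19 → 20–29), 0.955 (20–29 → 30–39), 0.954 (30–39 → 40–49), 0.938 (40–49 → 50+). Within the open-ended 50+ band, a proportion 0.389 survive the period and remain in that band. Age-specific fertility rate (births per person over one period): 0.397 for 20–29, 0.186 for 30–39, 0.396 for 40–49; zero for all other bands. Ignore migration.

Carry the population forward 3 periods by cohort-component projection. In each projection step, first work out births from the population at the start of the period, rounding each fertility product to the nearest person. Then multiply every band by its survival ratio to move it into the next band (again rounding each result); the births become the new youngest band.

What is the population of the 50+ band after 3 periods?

Call the bands 1 to 6, youngest first.
Period 1:
Births: 36000 × 0.397 = 14292 ; 41500 × 0.186 = 7719 ; 84000 × 0.396 = 33264 → 55275
Band 2: 87000 × 0.965 = 83955
Band 3: 85000 × 0.957 = 81345
Band 4: 36000 × 0.955 = 34380
Band 5: 41500 × 0.954 = 39591
Band 6: 84000 × 0.938 + 38000 × 0.389 = 78792 + 14782 = 93574
Giving 55275 / 83955 / 81345 / 34380 / 39591 / 93574.
Period 2:
Births: 81345 × 0.397 = 32294 ; 34380 × 0.186 = 6395 ; 39591 × 0.396 = 15678 → 54367
Band 2: 55275 × 0.965 = 53340
Band 3: 83955 × 0.957 = 80345
Band 4: 81345 × 0.955 = 77684
Band 5: 34380 × 0.954 = 32799
Band 6: 39591 × 0.938 + 93574 × 0.389 = 37136 + 36400 = 73536
Giving 54367 / 53340 / 80345 / 77684 / 32799 / 73536.
Period 3:
Births: 80345 × 0.397 = 31897 ; 77684 × 0.186 = 14449 ; 32799 × 0.396 = 12988 → 59334
Band 2: 54367 × 0.965 = 52464
Band 3: 53340 × 0.957 = 51046
Band 4: 80345 × 0.955 = 76729
Band 5: 77684 × 0.954 = 74111
Band 6: 32799 × 0.938 + 73536 × 0.389 = 30765 + 28606 = 59371
Giving 59334 / 52464 / 51046 / 76729 / 74111 / 59371.

59371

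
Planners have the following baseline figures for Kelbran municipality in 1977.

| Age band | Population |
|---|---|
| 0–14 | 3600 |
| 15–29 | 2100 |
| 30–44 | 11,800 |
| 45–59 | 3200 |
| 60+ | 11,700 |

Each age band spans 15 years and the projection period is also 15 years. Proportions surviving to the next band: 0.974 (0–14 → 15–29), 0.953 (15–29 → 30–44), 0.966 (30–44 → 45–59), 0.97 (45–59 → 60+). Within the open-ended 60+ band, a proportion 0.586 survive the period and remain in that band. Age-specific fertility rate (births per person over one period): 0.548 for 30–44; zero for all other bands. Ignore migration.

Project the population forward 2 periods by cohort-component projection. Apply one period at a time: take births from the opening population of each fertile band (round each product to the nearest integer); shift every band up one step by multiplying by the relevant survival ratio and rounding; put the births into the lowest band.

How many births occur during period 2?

Period 1.
Births: 11800 * 0.548 = 6466
15–29: 3600 * 0.974 = 3506
30–44: 2100 * 0.953 = 2001
45–59: 11800 * 0.966 = 11399
60+: 3200 * 0.97 + 11700 * 0.586 = 3104 + 6856 = 9960
End of period: [6466, 3506, 2001, 11399, 9960]
Period 2.
Births: 2001 * 0.548 = 1097
15–29: 6466 * 0.974 = 6298
30–44: 3506 * 0.953 = 3341
45–59: 2001 * 0.966 = 1933
60+: 11399 * 0.97 + 9960 * 0.586 = 11057 + 5837 = 16894
End of period: [1097, 6298, 3341, 1933, 16894]

1097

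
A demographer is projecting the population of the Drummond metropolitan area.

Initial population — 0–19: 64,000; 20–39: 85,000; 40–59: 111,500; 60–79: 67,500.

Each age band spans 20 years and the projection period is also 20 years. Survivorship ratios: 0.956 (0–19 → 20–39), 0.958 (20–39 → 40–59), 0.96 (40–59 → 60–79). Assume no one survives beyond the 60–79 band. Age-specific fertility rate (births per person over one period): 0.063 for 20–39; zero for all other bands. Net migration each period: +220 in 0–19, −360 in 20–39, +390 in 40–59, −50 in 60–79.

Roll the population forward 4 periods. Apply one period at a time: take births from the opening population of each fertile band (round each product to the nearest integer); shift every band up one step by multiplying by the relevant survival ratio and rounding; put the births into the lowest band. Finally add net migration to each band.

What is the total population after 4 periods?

9242

Let group 1 be 0–19 through group 4 = 60–79.
[period 1]
Births: 85000 * 0.063 = 5355
Group 2: 64000 * 0.956 = 61184
Group 3: 85000 * 0.958 = 81430
Group 4: 111500 * 0.96 = 107040
Net migration: Group 1 + 220 → 5575; Group 2 − 360 → 60824; Group 3 + 390 → 81820; Group 4 − 50 → 106990
Giving 5575 / 60824 / 81820 / 106990.
[period 2]
Births: 60824 * 0.063 = 3832
Group 2: 5575 * 0.956 = 5330
Group 3: 60824 * 0.958 = 58269
Group 4: 81820 * 0.96 = 78547
Net migration: Group 1 + 220 → 4052; Group 2 − 360 → 4970; Group 3 + 390 → 58659; Group 4 − 50 → 78497
Giving 4052 / 4970 / 58659 / 78497.
[period 3]
Births: 4970 * 0.063 = 313
Group 2: 4052 * 0.956 = 3874
Group 3: 4970 * 0.958 = 4761
Group 4: 58659 * 0.96 = 56313
Net migration: Group 1 + 220 → 533; Group 2 − 360 → 3514; Group 3 + 390 → 5151; Group 4 − 50 → 56263
Giving 533 / 3514 / 5151 / 56263.
[period 4]
Births: 3514 * 0.063 = 221
Group 2: 533 * 0.956 = 510
Group 3: 3514 * 0.958 = 3366
Group 4: 5151 * 0.96 = 4945
Net migration: Group 1 + 220 → 441; Group 2 − 360 → 150; Group 3 + 390 → 3756; Group 4 − 50 → 4895
Giving 441 / 150 / 3756 / 4895.
Total after period 4: 441 + 150 + 3756 + 4895 = 9242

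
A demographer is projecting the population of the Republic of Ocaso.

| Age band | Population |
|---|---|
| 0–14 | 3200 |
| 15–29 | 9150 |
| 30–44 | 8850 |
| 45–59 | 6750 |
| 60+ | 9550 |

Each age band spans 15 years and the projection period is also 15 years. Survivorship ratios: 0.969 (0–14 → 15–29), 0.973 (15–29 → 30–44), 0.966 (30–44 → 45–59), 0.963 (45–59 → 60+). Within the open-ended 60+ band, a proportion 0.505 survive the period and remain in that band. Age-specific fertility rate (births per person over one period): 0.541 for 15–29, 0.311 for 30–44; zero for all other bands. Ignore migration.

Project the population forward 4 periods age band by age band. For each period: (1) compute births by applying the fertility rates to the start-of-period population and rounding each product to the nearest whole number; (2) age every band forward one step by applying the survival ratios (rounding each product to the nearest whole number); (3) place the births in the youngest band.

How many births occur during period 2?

4447

Call the bands 1 to 5, youngest first.
Period 1.
Births: 9150 × 0.541 = 4950  |  8850 × 0.311 = 2752 → total 7702
Band 2: 3200 × 0.969 = 3101
Band 3: 9150 × 0.973 = 8903
Band 4: 8850 × 0.966 = 8549
Band 5: 6750 × 0.963 + 9550 × 0.505 = 6500 + 4823 = 11323
Population now: 0–14=7702, 15–29=3101, 30–44=8903, 45–59=8549, 60+=11323
Period 2.
Births: 3101 × 0.541 = 1678  |  8903 × 0.311 = 2769 → total 4447
Band 2: 7702 × 0.969 = 7463
Band 3: 3101 × 0.973 = 3017
Band 4: 8903 × 0.966 = 8600
Band 5: 8549 × 0.963 + 11323 × 0.505 = 8233 + 5718 = 13951
Population now: 0–14=4447, 15–29=7463, 30–44=3017, 45–59=8600, 60+=13951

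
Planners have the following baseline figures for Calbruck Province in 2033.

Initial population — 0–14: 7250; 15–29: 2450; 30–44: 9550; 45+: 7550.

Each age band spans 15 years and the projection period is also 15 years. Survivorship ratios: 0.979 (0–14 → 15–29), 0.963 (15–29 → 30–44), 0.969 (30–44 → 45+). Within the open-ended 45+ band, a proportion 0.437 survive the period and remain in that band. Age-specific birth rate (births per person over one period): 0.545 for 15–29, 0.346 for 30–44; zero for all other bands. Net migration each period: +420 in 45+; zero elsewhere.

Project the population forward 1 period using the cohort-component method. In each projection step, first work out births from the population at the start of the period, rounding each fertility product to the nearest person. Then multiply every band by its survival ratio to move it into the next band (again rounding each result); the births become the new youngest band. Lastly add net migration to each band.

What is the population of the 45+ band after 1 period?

After projecting period 1:
Births: 2450 × 0.545 = 1335  |  9550 × 0.346 = 3304 → 4639
15–29: 7250 × 0.979 = 7098
30–44: 2450 × 0.963 = 2359
45+: 9550 × 0.969 + 7550 × 0.437 = 9254 + 3299 = 12553
Net migration: 45+ + 420 → 12973
End of period: [4639, 7098, 2359, 12973]

12973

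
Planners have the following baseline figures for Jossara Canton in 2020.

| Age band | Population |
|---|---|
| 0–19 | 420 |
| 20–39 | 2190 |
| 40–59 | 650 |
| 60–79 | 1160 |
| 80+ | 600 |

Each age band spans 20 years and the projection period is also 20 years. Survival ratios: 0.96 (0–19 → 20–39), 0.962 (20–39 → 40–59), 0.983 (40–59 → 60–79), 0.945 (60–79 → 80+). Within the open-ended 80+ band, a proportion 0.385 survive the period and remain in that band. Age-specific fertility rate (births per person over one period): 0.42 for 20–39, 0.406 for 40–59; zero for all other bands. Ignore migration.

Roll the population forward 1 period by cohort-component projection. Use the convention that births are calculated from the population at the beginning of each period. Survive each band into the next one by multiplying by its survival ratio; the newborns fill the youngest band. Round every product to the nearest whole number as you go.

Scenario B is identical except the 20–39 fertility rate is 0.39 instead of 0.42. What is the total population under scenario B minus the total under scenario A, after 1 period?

(Groups numbered youngest = 1 to oldest = 5.)
Period 1.
Births: 2190 × 0.42 = 920, 650 × 0.406 = 264 → total 1184
Group 2: 420 × 0.96 = 403
Group 3: 2190 × 0.962 = 2107
Group 4: 650 × 0.983 = 639
Group 5: 1160 × 0.945 + 600 × 0.385 = 1096 + 231 = 1327
Giving 1184 / 403 / 2107 / 639 / 1327.
Scenario A total after 1 period: 5660
Scenario B projection —
Period 1.
Births: 2190 × 0.39 = 854, 650 × 0.406 = 264 → total 1118
Group 2: 420 × 0.96 = 403
Group 3: 2190 × 0.962 = 2107
Group 4: 650 × 0.983 = 639
Group 5: 1160 × 0.945 + 600 × 0.385 = 1096 + 231 = 1327
Giving 1118 / 403 / 2107 / 639 / 1327.
Scenario B total after 1 period: 5594
Difference B − A = 5594 − 5660 = -66

-66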